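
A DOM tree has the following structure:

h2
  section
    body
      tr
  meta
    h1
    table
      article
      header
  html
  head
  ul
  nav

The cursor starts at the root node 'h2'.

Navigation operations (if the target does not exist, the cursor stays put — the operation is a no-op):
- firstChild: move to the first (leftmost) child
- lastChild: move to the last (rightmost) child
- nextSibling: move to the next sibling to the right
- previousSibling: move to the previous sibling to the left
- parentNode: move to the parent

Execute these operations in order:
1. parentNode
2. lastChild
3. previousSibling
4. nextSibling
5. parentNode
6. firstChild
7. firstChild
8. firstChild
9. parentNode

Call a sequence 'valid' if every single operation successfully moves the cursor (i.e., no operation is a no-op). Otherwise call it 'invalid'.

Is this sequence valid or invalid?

Answer: invalid

Derivation:
After 1 (parentNode): h2 (no-op, stayed)
After 2 (lastChild): nav
After 3 (previousSibling): ul
After 4 (nextSibling): nav
After 5 (parentNode): h2
After 6 (firstChild): section
After 7 (firstChild): body
After 8 (firstChild): tr
After 9 (parentNode): body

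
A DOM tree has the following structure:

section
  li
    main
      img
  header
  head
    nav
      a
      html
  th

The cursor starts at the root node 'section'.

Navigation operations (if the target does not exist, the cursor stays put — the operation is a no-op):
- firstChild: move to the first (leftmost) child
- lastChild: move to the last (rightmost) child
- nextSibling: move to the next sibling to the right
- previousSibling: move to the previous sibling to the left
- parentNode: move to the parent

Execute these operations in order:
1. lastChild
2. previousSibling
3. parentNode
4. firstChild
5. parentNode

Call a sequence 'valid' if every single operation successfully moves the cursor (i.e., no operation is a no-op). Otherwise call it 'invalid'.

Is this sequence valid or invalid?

Answer: valid

Derivation:
After 1 (lastChild): th
After 2 (previousSibling): head
After 3 (parentNode): section
After 4 (firstChild): li
After 5 (parentNode): section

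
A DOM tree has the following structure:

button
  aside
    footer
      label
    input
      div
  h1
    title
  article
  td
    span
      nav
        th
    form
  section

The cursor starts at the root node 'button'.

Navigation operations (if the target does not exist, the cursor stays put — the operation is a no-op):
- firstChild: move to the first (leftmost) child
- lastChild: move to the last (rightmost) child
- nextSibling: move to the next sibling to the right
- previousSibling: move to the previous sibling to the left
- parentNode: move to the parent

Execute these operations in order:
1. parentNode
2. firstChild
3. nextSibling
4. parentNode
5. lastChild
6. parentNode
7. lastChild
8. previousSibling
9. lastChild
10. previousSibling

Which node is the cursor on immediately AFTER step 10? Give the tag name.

Answer: span

Derivation:
After 1 (parentNode): button (no-op, stayed)
After 2 (firstChild): aside
After 3 (nextSibling): h1
After 4 (parentNode): button
After 5 (lastChild): section
After 6 (parentNode): button
After 7 (lastChild): section
After 8 (previousSibling): td
After 9 (lastChild): form
After 10 (previousSibling): span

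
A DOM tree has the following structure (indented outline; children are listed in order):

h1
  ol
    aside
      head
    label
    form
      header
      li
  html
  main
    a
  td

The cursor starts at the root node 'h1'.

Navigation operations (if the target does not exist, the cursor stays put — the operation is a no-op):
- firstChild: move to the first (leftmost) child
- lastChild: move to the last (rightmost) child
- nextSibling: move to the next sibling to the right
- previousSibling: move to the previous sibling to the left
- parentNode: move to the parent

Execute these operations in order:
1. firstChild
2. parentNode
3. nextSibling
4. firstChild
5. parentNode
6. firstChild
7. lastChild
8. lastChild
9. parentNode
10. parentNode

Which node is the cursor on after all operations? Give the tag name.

After 1 (firstChild): ol
After 2 (parentNode): h1
After 3 (nextSibling): h1 (no-op, stayed)
After 4 (firstChild): ol
After 5 (parentNode): h1
After 6 (firstChild): ol
After 7 (lastChild): form
After 8 (lastChild): li
After 9 (parentNode): form
After 10 (parentNode): ol

Answer: ol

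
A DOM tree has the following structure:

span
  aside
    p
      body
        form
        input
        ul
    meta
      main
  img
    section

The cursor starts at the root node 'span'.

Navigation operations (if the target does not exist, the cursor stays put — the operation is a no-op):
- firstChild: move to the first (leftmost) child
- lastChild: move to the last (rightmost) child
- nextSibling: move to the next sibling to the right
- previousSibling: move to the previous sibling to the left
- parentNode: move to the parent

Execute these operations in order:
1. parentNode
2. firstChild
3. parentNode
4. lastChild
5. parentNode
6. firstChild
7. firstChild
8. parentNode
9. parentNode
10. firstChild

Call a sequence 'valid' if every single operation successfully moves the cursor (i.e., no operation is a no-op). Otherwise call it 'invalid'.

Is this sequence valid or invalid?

After 1 (parentNode): span (no-op, stayed)
After 2 (firstChild): aside
After 3 (parentNode): span
After 4 (lastChild): img
After 5 (parentNode): span
After 6 (firstChild): aside
After 7 (firstChild): p
After 8 (parentNode): aside
After 9 (parentNode): span
After 10 (firstChild): aside

Answer: invalid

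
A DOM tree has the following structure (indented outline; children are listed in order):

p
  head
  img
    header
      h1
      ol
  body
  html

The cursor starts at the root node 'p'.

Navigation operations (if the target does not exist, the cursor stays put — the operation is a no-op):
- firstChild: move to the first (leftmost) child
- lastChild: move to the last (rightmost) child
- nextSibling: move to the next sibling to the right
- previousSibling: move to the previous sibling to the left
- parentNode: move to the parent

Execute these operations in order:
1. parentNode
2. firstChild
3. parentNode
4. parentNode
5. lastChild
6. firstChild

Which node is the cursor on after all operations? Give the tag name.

Answer: html

Derivation:
After 1 (parentNode): p (no-op, stayed)
After 2 (firstChild): head
After 3 (parentNode): p
After 4 (parentNode): p (no-op, stayed)
After 5 (lastChild): html
After 6 (firstChild): html (no-op, stayed)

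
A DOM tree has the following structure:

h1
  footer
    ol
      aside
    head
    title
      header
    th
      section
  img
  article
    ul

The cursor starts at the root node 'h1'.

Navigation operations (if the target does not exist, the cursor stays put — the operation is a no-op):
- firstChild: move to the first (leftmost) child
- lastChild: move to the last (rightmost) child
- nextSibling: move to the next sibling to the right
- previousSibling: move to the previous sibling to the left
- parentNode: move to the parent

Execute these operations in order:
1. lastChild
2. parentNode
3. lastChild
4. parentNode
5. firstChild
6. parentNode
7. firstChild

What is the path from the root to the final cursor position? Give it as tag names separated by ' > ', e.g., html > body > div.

After 1 (lastChild): article
After 2 (parentNode): h1
After 3 (lastChild): article
After 4 (parentNode): h1
After 5 (firstChild): footer
After 6 (parentNode): h1
After 7 (firstChild): footer

Answer: h1 > footer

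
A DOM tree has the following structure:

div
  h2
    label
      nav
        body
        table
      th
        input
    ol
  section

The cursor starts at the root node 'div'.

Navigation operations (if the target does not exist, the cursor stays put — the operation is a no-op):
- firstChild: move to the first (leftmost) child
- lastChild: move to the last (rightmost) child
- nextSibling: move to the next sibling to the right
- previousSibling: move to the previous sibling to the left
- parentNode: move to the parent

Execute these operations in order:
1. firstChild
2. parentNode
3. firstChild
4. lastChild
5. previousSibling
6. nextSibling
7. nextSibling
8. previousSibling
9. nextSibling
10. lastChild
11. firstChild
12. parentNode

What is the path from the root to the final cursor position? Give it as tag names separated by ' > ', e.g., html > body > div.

After 1 (firstChild): h2
After 2 (parentNode): div
After 3 (firstChild): h2
After 4 (lastChild): ol
After 5 (previousSibling): label
After 6 (nextSibling): ol
After 7 (nextSibling): ol (no-op, stayed)
After 8 (previousSibling): label
After 9 (nextSibling): ol
After 10 (lastChild): ol (no-op, stayed)
After 11 (firstChild): ol (no-op, stayed)
After 12 (parentNode): h2

Answer: div > h2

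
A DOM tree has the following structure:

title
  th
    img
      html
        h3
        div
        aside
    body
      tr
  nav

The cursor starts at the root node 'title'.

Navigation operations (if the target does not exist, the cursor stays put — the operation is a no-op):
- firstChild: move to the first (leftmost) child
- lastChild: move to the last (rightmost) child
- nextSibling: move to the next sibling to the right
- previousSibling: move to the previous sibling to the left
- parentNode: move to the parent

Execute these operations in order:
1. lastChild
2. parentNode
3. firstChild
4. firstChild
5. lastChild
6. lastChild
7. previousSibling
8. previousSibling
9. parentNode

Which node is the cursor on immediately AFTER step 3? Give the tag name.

After 1 (lastChild): nav
After 2 (parentNode): title
After 3 (firstChild): th

Answer: th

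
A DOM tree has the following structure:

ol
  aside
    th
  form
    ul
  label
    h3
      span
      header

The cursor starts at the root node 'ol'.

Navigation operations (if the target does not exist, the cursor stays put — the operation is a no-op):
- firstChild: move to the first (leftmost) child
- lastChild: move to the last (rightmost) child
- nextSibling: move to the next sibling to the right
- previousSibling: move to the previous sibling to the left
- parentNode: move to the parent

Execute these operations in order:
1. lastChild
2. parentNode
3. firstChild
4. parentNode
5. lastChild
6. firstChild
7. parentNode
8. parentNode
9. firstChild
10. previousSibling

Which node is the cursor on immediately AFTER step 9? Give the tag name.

After 1 (lastChild): label
After 2 (parentNode): ol
After 3 (firstChild): aside
After 4 (parentNode): ol
After 5 (lastChild): label
After 6 (firstChild): h3
After 7 (parentNode): label
After 8 (parentNode): ol
After 9 (firstChild): aside

Answer: aside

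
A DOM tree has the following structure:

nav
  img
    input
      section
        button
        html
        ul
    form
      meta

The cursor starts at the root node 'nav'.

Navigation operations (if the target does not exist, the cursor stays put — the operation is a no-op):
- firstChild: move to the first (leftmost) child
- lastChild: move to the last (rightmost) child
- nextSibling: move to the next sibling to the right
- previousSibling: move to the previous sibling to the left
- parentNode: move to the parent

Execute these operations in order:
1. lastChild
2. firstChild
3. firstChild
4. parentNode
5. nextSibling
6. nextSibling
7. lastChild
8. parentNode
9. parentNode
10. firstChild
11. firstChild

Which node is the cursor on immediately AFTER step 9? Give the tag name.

Answer: img

Derivation:
After 1 (lastChild): img
After 2 (firstChild): input
After 3 (firstChild): section
After 4 (parentNode): input
After 5 (nextSibling): form
After 6 (nextSibling): form (no-op, stayed)
After 7 (lastChild): meta
After 8 (parentNode): form
After 9 (parentNode): img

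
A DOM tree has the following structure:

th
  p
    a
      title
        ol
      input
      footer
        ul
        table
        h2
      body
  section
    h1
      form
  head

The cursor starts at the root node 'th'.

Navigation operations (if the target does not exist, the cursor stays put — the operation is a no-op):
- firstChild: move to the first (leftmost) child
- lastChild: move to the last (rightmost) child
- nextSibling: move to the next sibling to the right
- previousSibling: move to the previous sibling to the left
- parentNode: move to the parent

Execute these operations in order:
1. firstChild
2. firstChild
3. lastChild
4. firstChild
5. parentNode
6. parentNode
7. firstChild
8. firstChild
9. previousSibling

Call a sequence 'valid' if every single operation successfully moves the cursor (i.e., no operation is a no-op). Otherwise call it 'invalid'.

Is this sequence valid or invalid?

After 1 (firstChild): p
After 2 (firstChild): a
After 3 (lastChild): body
After 4 (firstChild): body (no-op, stayed)
After 5 (parentNode): a
After 6 (parentNode): p
After 7 (firstChild): a
After 8 (firstChild): title
After 9 (previousSibling): title (no-op, stayed)

Answer: invalid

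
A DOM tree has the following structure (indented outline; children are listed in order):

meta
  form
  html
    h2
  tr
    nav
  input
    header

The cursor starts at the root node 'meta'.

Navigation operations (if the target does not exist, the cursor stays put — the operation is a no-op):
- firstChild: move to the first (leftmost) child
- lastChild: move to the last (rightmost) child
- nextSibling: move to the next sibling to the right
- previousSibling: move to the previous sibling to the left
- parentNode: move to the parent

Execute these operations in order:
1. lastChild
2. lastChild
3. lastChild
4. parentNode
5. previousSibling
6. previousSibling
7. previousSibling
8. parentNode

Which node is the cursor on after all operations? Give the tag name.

Answer: meta

Derivation:
After 1 (lastChild): input
After 2 (lastChild): header
After 3 (lastChild): header (no-op, stayed)
After 4 (parentNode): input
After 5 (previousSibling): tr
After 6 (previousSibling): html
After 7 (previousSibling): form
After 8 (parentNode): meta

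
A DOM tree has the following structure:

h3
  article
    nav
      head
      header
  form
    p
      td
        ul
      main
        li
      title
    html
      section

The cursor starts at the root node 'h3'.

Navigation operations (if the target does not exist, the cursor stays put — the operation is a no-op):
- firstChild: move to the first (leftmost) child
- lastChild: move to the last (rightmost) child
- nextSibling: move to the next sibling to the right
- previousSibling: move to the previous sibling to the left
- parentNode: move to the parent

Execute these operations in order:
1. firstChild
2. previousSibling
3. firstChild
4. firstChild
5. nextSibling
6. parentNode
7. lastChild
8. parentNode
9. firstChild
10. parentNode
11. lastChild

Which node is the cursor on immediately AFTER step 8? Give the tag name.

After 1 (firstChild): article
After 2 (previousSibling): article (no-op, stayed)
After 3 (firstChild): nav
After 4 (firstChild): head
After 5 (nextSibling): header
After 6 (parentNode): nav
After 7 (lastChild): header
After 8 (parentNode): nav

Answer: nav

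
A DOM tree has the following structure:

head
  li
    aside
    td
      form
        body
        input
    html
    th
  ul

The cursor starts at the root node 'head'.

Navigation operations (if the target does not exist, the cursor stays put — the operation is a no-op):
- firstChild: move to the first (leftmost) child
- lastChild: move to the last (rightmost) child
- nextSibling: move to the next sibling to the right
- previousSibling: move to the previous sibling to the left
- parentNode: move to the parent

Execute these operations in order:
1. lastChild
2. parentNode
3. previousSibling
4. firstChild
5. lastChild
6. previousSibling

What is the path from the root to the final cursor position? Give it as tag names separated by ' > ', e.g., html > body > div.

Answer: head > li > html

Derivation:
After 1 (lastChild): ul
After 2 (parentNode): head
After 3 (previousSibling): head (no-op, stayed)
After 4 (firstChild): li
After 5 (lastChild): th
After 6 (previousSibling): html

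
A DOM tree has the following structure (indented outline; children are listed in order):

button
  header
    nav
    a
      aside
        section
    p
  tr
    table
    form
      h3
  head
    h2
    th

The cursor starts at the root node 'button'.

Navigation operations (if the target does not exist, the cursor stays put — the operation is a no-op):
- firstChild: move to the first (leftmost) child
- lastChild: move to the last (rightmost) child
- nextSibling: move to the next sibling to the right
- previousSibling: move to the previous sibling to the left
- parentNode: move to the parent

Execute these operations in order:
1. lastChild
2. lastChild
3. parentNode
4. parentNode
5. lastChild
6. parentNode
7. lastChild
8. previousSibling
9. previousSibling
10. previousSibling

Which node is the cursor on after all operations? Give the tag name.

After 1 (lastChild): head
After 2 (lastChild): th
After 3 (parentNode): head
After 4 (parentNode): button
After 5 (lastChild): head
After 6 (parentNode): button
After 7 (lastChild): head
After 8 (previousSibling): tr
After 9 (previousSibling): header
After 10 (previousSibling): header (no-op, stayed)

Answer: header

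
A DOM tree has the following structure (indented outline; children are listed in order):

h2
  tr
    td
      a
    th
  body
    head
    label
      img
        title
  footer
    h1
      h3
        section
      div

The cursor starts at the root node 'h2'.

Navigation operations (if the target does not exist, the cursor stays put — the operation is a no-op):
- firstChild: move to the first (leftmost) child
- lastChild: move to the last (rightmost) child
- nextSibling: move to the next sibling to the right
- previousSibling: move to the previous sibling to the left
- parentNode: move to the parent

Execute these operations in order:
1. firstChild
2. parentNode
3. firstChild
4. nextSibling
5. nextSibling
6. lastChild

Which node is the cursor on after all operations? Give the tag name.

After 1 (firstChild): tr
After 2 (parentNode): h2
After 3 (firstChild): tr
After 4 (nextSibling): body
After 5 (nextSibling): footer
After 6 (lastChild): h1

Answer: h1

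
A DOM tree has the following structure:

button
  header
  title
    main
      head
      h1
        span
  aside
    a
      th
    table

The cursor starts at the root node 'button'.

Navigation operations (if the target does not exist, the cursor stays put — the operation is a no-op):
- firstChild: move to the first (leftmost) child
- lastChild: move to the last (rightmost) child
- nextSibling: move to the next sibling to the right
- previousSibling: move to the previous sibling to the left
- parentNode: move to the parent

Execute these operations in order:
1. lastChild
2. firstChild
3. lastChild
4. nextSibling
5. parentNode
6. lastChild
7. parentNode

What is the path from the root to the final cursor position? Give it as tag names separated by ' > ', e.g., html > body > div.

After 1 (lastChild): aside
After 2 (firstChild): a
After 3 (lastChild): th
After 4 (nextSibling): th (no-op, stayed)
After 5 (parentNode): a
After 6 (lastChild): th
After 7 (parentNode): a

Answer: button > aside > a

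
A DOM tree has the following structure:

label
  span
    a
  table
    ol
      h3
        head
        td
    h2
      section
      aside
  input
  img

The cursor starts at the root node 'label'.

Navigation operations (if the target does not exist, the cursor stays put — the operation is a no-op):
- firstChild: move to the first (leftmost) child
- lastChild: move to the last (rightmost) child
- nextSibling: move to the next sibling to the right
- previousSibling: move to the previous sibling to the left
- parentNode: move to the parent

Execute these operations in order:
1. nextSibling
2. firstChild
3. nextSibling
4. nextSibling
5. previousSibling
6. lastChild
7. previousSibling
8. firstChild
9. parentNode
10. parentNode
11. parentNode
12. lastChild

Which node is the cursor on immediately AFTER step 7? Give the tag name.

Answer: ol

Derivation:
After 1 (nextSibling): label (no-op, stayed)
After 2 (firstChild): span
After 3 (nextSibling): table
After 4 (nextSibling): input
After 5 (previousSibling): table
After 6 (lastChild): h2
After 7 (previousSibling): ol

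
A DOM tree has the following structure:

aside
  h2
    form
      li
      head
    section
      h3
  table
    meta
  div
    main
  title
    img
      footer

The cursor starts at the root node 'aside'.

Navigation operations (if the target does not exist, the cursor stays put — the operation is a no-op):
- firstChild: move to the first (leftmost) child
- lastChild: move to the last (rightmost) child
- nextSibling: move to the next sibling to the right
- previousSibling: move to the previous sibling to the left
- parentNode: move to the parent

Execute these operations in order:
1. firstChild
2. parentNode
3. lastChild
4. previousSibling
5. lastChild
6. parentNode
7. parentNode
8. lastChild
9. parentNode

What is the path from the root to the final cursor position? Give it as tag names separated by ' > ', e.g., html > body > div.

Answer: aside

Derivation:
After 1 (firstChild): h2
After 2 (parentNode): aside
After 3 (lastChild): title
After 4 (previousSibling): div
After 5 (lastChild): main
After 6 (parentNode): div
After 7 (parentNode): aside
After 8 (lastChild): title
After 9 (parentNode): aside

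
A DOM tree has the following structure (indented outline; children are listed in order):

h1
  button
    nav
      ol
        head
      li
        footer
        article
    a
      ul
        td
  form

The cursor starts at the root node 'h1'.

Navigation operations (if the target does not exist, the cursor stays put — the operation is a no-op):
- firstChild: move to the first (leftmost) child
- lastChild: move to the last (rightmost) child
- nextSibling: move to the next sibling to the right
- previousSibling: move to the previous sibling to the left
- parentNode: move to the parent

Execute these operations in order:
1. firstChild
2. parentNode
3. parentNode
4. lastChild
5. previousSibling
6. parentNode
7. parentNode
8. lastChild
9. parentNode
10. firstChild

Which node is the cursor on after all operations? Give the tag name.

After 1 (firstChild): button
After 2 (parentNode): h1
After 3 (parentNode): h1 (no-op, stayed)
After 4 (lastChild): form
After 5 (previousSibling): button
After 6 (parentNode): h1
After 7 (parentNode): h1 (no-op, stayed)
After 8 (lastChild): form
After 9 (parentNode): h1
After 10 (firstChild): button

Answer: button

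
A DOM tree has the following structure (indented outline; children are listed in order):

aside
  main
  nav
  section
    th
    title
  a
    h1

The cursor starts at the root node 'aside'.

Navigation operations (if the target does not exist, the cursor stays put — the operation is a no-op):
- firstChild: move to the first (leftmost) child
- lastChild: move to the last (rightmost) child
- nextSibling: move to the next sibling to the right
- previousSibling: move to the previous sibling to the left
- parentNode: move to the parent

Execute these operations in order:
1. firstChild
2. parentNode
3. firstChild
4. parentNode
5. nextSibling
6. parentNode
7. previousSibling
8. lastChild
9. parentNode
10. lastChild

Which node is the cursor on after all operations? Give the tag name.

Answer: a

Derivation:
After 1 (firstChild): main
After 2 (parentNode): aside
After 3 (firstChild): main
After 4 (parentNode): aside
After 5 (nextSibling): aside (no-op, stayed)
After 6 (parentNode): aside (no-op, stayed)
After 7 (previousSibling): aside (no-op, stayed)
After 8 (lastChild): a
After 9 (parentNode): aside
After 10 (lastChild): a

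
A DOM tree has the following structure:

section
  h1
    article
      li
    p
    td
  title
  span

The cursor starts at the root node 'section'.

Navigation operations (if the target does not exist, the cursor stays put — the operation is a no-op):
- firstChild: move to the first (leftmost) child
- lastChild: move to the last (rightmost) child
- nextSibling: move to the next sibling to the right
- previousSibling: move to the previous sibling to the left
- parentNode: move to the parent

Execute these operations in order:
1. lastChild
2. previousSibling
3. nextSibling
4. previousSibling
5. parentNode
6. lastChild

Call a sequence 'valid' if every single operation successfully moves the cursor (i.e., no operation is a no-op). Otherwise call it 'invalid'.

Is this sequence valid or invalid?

Answer: valid

Derivation:
After 1 (lastChild): span
After 2 (previousSibling): title
After 3 (nextSibling): span
After 4 (previousSibling): title
After 5 (parentNode): section
After 6 (lastChild): span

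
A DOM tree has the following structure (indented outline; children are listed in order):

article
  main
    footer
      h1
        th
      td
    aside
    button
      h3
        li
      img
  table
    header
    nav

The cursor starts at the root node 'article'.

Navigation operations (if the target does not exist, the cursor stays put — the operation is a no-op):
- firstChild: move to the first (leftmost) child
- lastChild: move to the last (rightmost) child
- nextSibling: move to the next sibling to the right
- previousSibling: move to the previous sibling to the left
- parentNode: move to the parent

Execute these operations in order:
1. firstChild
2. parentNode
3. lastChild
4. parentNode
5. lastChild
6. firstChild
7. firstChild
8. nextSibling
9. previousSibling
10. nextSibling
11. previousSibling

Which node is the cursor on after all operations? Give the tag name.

After 1 (firstChild): main
After 2 (parentNode): article
After 3 (lastChild): table
After 4 (parentNode): article
After 5 (lastChild): table
After 6 (firstChild): header
After 7 (firstChild): header (no-op, stayed)
After 8 (nextSibling): nav
After 9 (previousSibling): header
After 10 (nextSibling): nav
After 11 (previousSibling): header

Answer: header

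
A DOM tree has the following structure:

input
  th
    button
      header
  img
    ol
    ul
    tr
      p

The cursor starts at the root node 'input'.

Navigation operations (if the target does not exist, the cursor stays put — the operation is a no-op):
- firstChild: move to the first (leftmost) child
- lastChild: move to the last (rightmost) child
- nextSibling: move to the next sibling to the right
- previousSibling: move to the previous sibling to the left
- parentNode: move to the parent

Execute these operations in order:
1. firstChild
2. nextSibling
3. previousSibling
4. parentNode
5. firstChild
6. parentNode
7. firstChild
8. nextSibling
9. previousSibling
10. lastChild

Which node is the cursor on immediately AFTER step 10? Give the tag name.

Answer: button

Derivation:
After 1 (firstChild): th
After 2 (nextSibling): img
After 3 (previousSibling): th
After 4 (parentNode): input
After 5 (firstChild): th
After 6 (parentNode): input
After 7 (firstChild): th
After 8 (nextSibling): img
After 9 (previousSibling): th
After 10 (lastChild): button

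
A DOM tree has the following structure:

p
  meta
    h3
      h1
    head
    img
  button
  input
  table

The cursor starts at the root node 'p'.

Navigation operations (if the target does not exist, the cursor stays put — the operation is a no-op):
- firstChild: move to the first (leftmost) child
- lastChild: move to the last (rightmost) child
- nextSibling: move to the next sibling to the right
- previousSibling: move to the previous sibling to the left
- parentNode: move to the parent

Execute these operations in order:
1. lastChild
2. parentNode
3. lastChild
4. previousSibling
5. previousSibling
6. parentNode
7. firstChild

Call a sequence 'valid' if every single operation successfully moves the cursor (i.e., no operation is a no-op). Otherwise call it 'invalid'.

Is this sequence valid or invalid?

Answer: valid

Derivation:
After 1 (lastChild): table
After 2 (parentNode): p
After 3 (lastChild): table
After 4 (previousSibling): input
After 5 (previousSibling): button
After 6 (parentNode): p
After 7 (firstChild): meta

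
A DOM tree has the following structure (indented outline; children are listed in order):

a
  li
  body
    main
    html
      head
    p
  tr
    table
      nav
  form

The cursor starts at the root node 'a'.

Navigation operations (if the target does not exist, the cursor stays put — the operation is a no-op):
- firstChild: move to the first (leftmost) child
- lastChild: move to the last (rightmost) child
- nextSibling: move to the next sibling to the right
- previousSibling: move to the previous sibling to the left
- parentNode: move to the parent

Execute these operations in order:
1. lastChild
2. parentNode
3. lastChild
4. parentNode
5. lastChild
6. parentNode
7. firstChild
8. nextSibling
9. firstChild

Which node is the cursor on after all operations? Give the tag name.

After 1 (lastChild): form
After 2 (parentNode): a
After 3 (lastChild): form
After 4 (parentNode): a
After 5 (lastChild): form
After 6 (parentNode): a
After 7 (firstChild): li
After 8 (nextSibling): body
After 9 (firstChild): main

Answer: main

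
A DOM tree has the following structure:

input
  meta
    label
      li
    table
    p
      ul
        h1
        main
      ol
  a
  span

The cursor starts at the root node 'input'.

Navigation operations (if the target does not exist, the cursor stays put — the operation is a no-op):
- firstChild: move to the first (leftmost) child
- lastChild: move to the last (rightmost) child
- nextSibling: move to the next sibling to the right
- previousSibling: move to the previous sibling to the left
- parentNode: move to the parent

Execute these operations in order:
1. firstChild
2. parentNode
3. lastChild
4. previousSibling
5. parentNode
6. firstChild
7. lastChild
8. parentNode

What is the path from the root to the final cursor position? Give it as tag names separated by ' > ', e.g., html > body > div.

Answer: input > meta

Derivation:
After 1 (firstChild): meta
After 2 (parentNode): input
After 3 (lastChild): span
After 4 (previousSibling): a
After 5 (parentNode): input
After 6 (firstChild): meta
After 7 (lastChild): p
After 8 (parentNode): meta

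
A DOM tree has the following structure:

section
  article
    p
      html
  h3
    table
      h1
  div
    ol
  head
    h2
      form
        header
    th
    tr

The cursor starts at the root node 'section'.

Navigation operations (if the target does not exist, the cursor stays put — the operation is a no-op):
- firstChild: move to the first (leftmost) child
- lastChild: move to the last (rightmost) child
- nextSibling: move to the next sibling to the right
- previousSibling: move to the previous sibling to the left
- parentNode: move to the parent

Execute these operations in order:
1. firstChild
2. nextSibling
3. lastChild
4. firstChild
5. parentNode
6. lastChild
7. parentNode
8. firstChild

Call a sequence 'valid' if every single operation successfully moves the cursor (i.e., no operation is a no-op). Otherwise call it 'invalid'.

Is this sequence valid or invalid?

Answer: valid

Derivation:
After 1 (firstChild): article
After 2 (nextSibling): h3
After 3 (lastChild): table
After 4 (firstChild): h1
After 5 (parentNode): table
After 6 (lastChild): h1
After 7 (parentNode): table
After 8 (firstChild): h1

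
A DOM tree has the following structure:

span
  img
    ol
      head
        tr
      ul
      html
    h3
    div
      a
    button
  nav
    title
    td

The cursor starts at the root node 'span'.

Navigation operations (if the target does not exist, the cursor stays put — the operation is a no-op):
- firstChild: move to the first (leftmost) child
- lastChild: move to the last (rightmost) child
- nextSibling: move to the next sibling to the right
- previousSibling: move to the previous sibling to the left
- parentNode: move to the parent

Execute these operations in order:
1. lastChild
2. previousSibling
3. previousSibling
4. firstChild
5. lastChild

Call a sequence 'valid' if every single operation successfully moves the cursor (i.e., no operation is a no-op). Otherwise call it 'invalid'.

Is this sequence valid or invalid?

After 1 (lastChild): nav
After 2 (previousSibling): img
After 3 (previousSibling): img (no-op, stayed)
After 4 (firstChild): ol
After 5 (lastChild): html

Answer: invalid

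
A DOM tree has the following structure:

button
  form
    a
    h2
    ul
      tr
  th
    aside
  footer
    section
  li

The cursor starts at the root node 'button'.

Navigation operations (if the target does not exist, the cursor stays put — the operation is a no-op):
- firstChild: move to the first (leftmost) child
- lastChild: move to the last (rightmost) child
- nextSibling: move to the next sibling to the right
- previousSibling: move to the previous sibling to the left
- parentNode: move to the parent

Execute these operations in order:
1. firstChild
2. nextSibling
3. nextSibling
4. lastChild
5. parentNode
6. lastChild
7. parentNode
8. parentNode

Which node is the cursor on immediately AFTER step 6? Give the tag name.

After 1 (firstChild): form
After 2 (nextSibling): th
After 3 (nextSibling): footer
After 4 (lastChild): section
After 5 (parentNode): footer
After 6 (lastChild): section

Answer: section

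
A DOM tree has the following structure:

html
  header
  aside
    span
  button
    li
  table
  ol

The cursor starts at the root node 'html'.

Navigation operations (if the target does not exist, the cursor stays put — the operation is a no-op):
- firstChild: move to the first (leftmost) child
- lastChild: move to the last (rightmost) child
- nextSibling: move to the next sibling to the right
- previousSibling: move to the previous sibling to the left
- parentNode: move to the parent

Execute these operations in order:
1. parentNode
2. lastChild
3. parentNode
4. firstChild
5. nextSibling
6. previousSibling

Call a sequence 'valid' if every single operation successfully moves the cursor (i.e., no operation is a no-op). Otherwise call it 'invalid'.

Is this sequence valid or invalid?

Answer: invalid

Derivation:
After 1 (parentNode): html (no-op, stayed)
After 2 (lastChild): ol
After 3 (parentNode): html
After 4 (firstChild): header
After 5 (nextSibling): aside
After 6 (previousSibling): header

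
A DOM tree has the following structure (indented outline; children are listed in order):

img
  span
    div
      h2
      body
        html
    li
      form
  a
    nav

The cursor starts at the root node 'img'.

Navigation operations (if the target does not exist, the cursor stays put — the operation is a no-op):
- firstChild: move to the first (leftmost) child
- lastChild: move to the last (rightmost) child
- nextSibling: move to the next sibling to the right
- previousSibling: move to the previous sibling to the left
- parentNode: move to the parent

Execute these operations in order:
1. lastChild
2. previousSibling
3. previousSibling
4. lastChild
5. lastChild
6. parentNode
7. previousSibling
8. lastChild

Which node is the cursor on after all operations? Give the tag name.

After 1 (lastChild): a
After 2 (previousSibling): span
After 3 (previousSibling): span (no-op, stayed)
After 4 (lastChild): li
After 5 (lastChild): form
After 6 (parentNode): li
After 7 (previousSibling): div
After 8 (lastChild): body

Answer: body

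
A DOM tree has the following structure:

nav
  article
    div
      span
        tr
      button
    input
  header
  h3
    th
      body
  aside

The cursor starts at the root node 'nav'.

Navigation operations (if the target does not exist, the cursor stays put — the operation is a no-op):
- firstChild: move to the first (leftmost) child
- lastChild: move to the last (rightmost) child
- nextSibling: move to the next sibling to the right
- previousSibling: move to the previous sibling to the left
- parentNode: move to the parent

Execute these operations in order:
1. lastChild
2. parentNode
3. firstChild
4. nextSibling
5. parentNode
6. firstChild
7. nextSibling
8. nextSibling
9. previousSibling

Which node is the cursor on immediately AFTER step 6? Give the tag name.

After 1 (lastChild): aside
After 2 (parentNode): nav
After 3 (firstChild): article
After 4 (nextSibling): header
After 5 (parentNode): nav
After 6 (firstChild): article

Answer: article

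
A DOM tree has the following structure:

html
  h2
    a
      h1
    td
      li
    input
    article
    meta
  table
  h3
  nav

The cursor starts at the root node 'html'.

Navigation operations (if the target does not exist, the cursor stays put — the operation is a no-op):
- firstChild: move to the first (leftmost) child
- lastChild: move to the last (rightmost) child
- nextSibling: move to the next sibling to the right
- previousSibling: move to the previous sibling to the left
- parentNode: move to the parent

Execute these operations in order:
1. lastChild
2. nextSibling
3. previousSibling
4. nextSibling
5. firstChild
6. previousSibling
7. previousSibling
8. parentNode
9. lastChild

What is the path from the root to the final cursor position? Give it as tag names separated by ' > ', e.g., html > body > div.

Answer: html > nav

Derivation:
After 1 (lastChild): nav
After 2 (nextSibling): nav (no-op, stayed)
After 3 (previousSibling): h3
After 4 (nextSibling): nav
After 5 (firstChild): nav (no-op, stayed)
After 6 (previousSibling): h3
After 7 (previousSibling): table
After 8 (parentNode): html
After 9 (lastChild): nav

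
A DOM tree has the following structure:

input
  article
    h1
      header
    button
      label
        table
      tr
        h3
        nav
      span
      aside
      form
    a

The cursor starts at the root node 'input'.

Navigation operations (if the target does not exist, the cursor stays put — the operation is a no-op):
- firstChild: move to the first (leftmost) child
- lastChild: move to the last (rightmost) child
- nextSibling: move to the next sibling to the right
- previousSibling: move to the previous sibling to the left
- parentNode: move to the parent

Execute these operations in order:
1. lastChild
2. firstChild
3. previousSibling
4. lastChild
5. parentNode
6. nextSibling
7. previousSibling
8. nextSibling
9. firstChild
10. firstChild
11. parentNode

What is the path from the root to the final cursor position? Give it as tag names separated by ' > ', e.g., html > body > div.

Answer: input > article > button > label

Derivation:
After 1 (lastChild): article
After 2 (firstChild): h1
After 3 (previousSibling): h1 (no-op, stayed)
After 4 (lastChild): header
After 5 (parentNode): h1
After 6 (nextSibling): button
After 7 (previousSibling): h1
After 8 (nextSibling): button
After 9 (firstChild): label
After 10 (firstChild): table
After 11 (parentNode): label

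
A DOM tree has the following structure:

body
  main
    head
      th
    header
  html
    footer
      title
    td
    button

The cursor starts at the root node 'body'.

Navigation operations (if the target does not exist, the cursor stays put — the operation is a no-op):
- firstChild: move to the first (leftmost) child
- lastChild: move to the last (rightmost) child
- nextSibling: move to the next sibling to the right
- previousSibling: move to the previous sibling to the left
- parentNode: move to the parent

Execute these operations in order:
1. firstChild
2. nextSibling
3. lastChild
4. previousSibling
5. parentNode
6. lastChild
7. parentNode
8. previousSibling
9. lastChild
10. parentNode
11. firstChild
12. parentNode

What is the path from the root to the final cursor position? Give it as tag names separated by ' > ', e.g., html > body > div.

After 1 (firstChild): main
After 2 (nextSibling): html
After 3 (lastChild): button
After 4 (previousSibling): td
After 5 (parentNode): html
After 6 (lastChild): button
After 7 (parentNode): html
After 8 (previousSibling): main
After 9 (lastChild): header
After 10 (parentNode): main
After 11 (firstChild): head
After 12 (parentNode): main

Answer: body > main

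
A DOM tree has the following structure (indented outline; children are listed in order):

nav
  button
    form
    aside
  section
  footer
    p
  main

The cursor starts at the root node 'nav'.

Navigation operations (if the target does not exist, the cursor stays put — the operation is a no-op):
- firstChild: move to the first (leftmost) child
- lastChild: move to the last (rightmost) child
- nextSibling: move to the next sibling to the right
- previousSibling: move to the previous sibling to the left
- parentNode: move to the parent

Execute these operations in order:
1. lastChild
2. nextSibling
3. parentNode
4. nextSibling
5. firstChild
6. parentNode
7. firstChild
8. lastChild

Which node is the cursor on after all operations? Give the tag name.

After 1 (lastChild): main
After 2 (nextSibling): main (no-op, stayed)
After 3 (parentNode): nav
After 4 (nextSibling): nav (no-op, stayed)
After 5 (firstChild): button
After 6 (parentNode): nav
After 7 (firstChild): button
After 8 (lastChild): aside

Answer: aside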